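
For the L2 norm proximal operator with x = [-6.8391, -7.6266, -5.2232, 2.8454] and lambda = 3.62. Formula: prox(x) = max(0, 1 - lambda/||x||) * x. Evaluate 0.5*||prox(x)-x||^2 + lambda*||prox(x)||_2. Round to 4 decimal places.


Step 1: Compute ||x||.
||x|| = 11.8455
Step 2: Compute scaling factor.
scale = max(0, 1 - 3.62/11.8455) = 0.6944
Step 3: prox(x) = [-4.7491, -5.2959, -3.627, 1.9758]
||prox(x)|| = 8.2255
Step 4: Proximal objective.
0.5*||prox-x||^2 = 6.5522
lambda*||prox|| = 29.7763
Total = 36.3286


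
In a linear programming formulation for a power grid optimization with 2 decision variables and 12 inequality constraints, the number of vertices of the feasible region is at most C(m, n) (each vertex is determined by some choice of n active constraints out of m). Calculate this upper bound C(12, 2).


Each vertex corresponds to some choice of n active constraints out of m, so the number of vertices is at most C(m, n) = m! / (n!(m-n)!).
m = 12, n = 2
Numerator: 12 * 11
Denominator: 2! = 2
C(12, 2) = 66


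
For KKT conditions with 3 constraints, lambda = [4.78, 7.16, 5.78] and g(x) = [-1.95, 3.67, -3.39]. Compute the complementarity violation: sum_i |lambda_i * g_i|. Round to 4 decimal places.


KKT complementary slackness check:
lambda_1 * g_1 = 4.78 * -1.95 = -9.321
lambda_2 * g_2 = 7.16 * 3.67 = 26.2772
lambda_3 * g_3 = 5.78 * -3.39 = -19.5942
Total violation = 9.321 + 26.2772 + 19.5942 = 55.1924


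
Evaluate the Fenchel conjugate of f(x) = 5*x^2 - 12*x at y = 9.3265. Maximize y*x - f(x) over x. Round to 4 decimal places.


f*(y) = sup_x {y*x - a*x^2 - b*x} = sup_x {(y-b)*x - a*x^2}
FOC: (y - b) - 2a*x = 0 => x* = (y - b)/(2a)
x* = (9.3265 + 12)/(2*5) = 2.1327
f*(9.3265) = (y-b)^2/(4a) = (9.3265 + 12)^2/(4*5)
= 454.8196/20 = 22.741


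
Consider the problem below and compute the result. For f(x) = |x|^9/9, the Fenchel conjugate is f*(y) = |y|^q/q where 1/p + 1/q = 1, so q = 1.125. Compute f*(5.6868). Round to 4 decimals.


The conjugate exponent q satisfies 1/p + 1/q = 1.
p = 9, so q = 9/(9 - 1) = 1.125
|y|^q = 5.6868^1.125 = 7.0669
f*(5.6868) = 7.0669 / 1.125 = 6.2817


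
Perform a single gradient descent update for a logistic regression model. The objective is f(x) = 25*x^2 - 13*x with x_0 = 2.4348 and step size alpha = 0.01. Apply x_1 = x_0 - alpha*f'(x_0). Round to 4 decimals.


We compute the gradient at x_0 and apply the update.
f'(x) = 50*x - 13
f'(2.4348) = 50*2.4348 - 13 = 108.74
x_1 = 2.4348 - 0.01*108.74 = 1.3474


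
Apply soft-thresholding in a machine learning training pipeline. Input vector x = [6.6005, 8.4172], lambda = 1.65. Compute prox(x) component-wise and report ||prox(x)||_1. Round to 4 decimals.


Soft-thresholding with lambda = 1.65:
prox(6.6005) = sign(6.6005)*max(|6.6005| - 1.65, 0) = 4.9505
prox(8.4172) = sign(8.4172)*max(|8.4172| - 1.65, 0) = 6.7672
prox(x) = [4.9505, 6.7672]
||prox(x)||_1 = 4.9505 + 6.7672 = 11.7177


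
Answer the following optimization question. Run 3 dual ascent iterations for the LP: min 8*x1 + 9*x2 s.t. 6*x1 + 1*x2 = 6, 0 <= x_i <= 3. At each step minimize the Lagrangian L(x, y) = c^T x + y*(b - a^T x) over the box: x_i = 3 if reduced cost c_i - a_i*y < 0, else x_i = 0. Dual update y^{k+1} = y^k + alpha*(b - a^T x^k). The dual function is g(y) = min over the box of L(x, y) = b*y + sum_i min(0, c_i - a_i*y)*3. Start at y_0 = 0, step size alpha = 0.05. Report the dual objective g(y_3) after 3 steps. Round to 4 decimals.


Dual ascent for LP: min 8*x1 + 9*x2, 6*x1 + 1*x2 = 6, 0 <= x_i <= 3
Step 1: y^k = 0.0, reduced costs: (8.0, 9.0)
  x^k = (0.0, 0.0), subgradient = b - a^T x = 6.0
  y^{k+1} = 0.0 + 0.05*6.0 = 0.3
Step 2: y^k = 0.3, reduced costs: (6.2, 8.7)
  x^k = (0.0, 0.0), subgradient = b - a^T x = 6.0
  y^{k+1} = 0.3 + 0.05*6.0 = 0.6
Step 3: y^k = 0.6, reduced costs: (4.4, 8.4)
  x^k = (0.0, 0.0), subgradient = b - a^T x = 6.0
  y^{k+1} = 0.6 + 0.05*6.0 = 0.9
Dual objective at y_3 = 0.9: reduced costs (2.6, 8.1), box minimizer x = (0.0, 0.0)
g(y_3) = b*y + (c1 - a1*y)*x1 + (c2 - a2*y)*x2 = 6*0.9 + 2.6*0.0 + 8.1*0.0 = 5.4 + 0.0 + 0.0 = 5.4


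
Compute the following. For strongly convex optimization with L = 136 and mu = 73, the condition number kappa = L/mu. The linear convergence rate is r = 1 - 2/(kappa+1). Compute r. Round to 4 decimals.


Step 1: Compute the condition number.
kappa = L/mu = 136/73 = 1.863
Step 2: Compute the convergence rate.
r = 1 - 2/(kappa + 1) = 1 - 2*mu/(L + mu) = (L - mu)/(L + mu) = 63/209 = 0.3014


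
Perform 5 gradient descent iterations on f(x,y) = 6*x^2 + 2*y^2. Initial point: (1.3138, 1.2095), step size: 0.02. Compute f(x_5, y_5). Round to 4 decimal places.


Gradient descent on f(x,y) = 6*x^2 + 2*y^2.
Starting point: (1.3138, 1.2095), alpha = 0.02
Step 1: grad_x = 2*6*1.3138 = 15.7656, grad_y = 2*2*1.2095 = 4.838
  x_1 = 1.3138 - 0.02*15.7656 = 0.9985
  y_1 = 1.2095 - 0.02*4.838 = 1.1127
Step 2: grad_x = 2*6*0.9985 = 11.9819, grad_y = 2*2*1.1127 = 4.451
  x_2 = 0.9985 - 0.02*11.9819 = 0.7589
  y_2 = 1.1127 - 0.02*4.451 = 1.0237
Step 3: grad_x = 2*6*0.7589 = 9.1062, grad_y = 2*2*1.0237 = 4.0949
  x_3 = 0.7589 - 0.02*9.1062 = 0.5767
  y_3 = 1.0237 - 0.02*4.0949 = 0.9418
Step 4: grad_x = 2*6*0.5767 = 6.9207, grad_y = 2*2*0.9418 = 3.7673
  x_4 = 0.5767 - 0.02*6.9207 = 0.4383
  y_4 = 0.9418 - 0.02*3.7673 = 0.8665
Step 5: grad_x = 2*6*0.4383 = 5.2597, grad_y = 2*2*0.8665 = 3.4659
  x_5 = 0.4383 - 0.02*5.2597 = 0.3331
  y_5 = 0.8665 - 0.02*3.4659 = 0.7972
f(0.3331, 0.7972) = 6*0.3331^2 + 2*0.7972^2 = 1.9367


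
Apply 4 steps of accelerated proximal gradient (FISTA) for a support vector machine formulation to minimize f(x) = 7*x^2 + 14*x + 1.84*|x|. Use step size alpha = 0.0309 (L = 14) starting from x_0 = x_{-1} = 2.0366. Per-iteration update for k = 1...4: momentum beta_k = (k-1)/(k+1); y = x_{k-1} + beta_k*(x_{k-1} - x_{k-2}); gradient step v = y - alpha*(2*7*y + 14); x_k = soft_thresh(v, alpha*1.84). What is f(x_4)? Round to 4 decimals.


FISTA on f(x) = 7*x^2 + 14*x + 1.84*|x|
L = 14, alpha = 0.0309
Iteration 1: beta = 0.0, y = 2.0366 + 0.0*(2.0366 - 2.0366) = 2.0366
  grad(y) = 42.5124, v = y - alpha*grad = 0.723
  prox(v) = soft_thresh(0.723, 0.0569) = 0.6661
Iteration 2: beta = 0.3333, y = 0.6661 + 0.3333*(0.6661 - 2.0366) = 0.2093
  grad(y) = 16.9299, v = y - alpha*grad = -0.3139
  prox(v) = soft_thresh(-0.3139, 0.0569) = -0.257
Iteration 3: beta = 0.5, y = -0.257 + 0.5*(-0.257 - 0.6661) = -0.7186
  grad(y) = 3.9403, v = y - alpha*grad = -0.8403
  prox(v) = soft_thresh(-0.8403, 0.0569) = -0.7835
Iteration 4: beta = 0.6, y = -0.7835 + 0.6*(-0.7835 + 0.257) = -1.0993
  grad(y) = -1.3905, v = y - alpha*grad = -1.0564
  prox(v) = soft_thresh(-1.0564, 0.0569) = -0.9995
f(x_4) = 7*(-0.9995)^2 + 14*(-0.9995) + 1.84*|-0.9995| = -5.1609


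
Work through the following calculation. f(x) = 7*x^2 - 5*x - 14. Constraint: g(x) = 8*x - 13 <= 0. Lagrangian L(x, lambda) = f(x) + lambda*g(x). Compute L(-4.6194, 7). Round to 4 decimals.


Step 1: Evaluate f(x).
f(-4.6194) = 7*(-4.6194)^2 - 5*(-4.6194) - 14 = 158.469
Step 2: Evaluate g(x).
g(-4.6194) = 8*-4.6194 - 13 = -49.9552
Step 3: Compute Lagrangian.
L = 158.469 + 7*-49.9552 = -191.2174


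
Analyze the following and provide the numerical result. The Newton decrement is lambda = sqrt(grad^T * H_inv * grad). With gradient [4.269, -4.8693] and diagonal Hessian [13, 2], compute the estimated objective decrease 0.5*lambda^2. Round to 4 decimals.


Step 1: H is diagonal, so H^(-1) * g = [0.3284, -2.4347].
Step 2: g^T H^(-1) g = sum_i g_i^2 / H_ii
  = (4.269)^2/13 + (-4.8693)^2/2
  = 1.4019 + 11.855 = 13.2569
Step 3: Objective decrease = 0.5 * g^T H^(-1) g = 6.6285


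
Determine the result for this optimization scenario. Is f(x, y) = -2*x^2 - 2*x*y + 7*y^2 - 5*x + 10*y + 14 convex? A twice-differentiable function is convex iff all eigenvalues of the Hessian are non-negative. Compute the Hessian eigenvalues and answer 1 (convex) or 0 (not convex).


The Hessian of f(x,y) = -2*x^2 - 2*x*y + 7*y^2 - 5*x + 10*y + 14 is:
H = [[-4, -2], [-2, 14]]
Trace = -4 + 14 = 10
Determinant = -4*14 - (-2)^2 = -60
Discriminant = (10)^2 - 4*-60 = 340.0
Eigenvalues: lambda_1 = -4.2195, lambda_2 = 14.2195
The function is not convex.

0


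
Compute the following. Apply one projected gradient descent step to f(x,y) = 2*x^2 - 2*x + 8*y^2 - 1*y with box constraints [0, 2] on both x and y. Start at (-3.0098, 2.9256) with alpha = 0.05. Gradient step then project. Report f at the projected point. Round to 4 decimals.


Step 1: Compute gradient at (-3.0098, 2.9256).
grad_x = 2*2*-3.0098 - 2 = -14.0392
grad_y = 2*8*2.9256 - 1 = 45.8096
Step 2: Gradient step.
x_raw = -3.0098 - 0.05*-14.0392 = -2.3078
y_raw = 2.9256 - 0.05*45.8096 = 0.6351
Step 3: Project onto [0, 2].
x_proj = clip(-2.3078) = 0.0
y_proj = clip(0.6351) = 0.6351
Step 4: Evaluate f.
f(0.0, 0.6351) = 2.5919


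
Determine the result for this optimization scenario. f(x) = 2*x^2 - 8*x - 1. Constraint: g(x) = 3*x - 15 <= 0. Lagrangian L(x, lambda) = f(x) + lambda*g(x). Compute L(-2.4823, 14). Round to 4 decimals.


Step 1: Evaluate f(x).
f(-2.4823) = 2*(-2.4823)^2 - 8*(-2.4823) - 1 = 31.182
Step 2: Evaluate g(x).
g(-2.4823) = 3*-2.4823 - 15 = -22.4469
Step 3: Compute Lagrangian.
L = 31.182 + 14*-22.4469 = -283.0746


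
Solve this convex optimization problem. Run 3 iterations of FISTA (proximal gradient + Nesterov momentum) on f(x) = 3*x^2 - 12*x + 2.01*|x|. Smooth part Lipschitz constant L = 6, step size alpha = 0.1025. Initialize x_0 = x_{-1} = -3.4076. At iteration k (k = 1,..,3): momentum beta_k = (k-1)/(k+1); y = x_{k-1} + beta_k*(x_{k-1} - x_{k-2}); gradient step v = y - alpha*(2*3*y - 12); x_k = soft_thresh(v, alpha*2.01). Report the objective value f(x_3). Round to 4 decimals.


FISTA on f(x) = 3*x^2 - 12*x + 2.01*|x|
L = 6, alpha = 0.1025
Iteration 1: beta = 0.0, y = -3.4076 + 0.0*(-3.4076 + 3.4076) = -3.4076
  grad(y) = -32.4456, v = y - alpha*grad = -0.0819
  prox(v) = soft_thresh(-0.0819, 0.206) = 0.0
Iteration 2: beta = 0.3333, y = 0.0 + 0.3333*(0.0 + 3.4076) = 1.1359
  grad(y) = -5.1848, v = y - alpha*grad = 1.6673
  prox(v) = soft_thresh(1.6673, 0.206) = 1.4613
Iteration 3: beta = 0.5, y = 1.4613 + 0.5*(1.4613 - 0.0) = 2.1919
  grad(y) = 1.1516, v = y - alpha*grad = 2.0739
  prox(v) = soft_thresh(2.0739, 0.206) = 1.8679
f(x_3) = 3*1.8679^2 - 12*1.8679 + 2.01*|1.8679| = -8.1932


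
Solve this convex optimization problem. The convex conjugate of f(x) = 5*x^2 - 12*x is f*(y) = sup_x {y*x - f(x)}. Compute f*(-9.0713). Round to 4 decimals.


f*(y) = sup_x {y*x - a*x^2 - b*x} = sup_x {(y-b)*x - a*x^2}
FOC: (y - b) - 2a*x = 0 => x* = (y - b)/(2a)
x* = (-9.0713 + 12)/(2*5) = 0.2929
f*(-9.0713) = (y-b)^2/(4a) = (-9.0713 + 12)^2/(4*5)
= 8.5773/20 = 0.4289


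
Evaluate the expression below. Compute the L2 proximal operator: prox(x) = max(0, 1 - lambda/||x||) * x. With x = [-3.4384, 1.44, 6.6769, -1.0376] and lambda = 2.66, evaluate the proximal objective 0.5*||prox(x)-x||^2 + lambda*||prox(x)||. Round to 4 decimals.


Step 1: Compute ||x||.
||x|| = 7.7171
Step 2: Compute scaling factor.
scale = max(0, 1 - 2.66/7.7171) = 0.6553
Step 3: prox(x) = [-2.2532, 0.9436, 4.3754, -0.68]
||prox(x)|| = 5.0571
Step 4: Proximal objective.
0.5*||prox-x||^2 = 3.5378
lambda*||prox|| = 13.4519
Total = 16.9897


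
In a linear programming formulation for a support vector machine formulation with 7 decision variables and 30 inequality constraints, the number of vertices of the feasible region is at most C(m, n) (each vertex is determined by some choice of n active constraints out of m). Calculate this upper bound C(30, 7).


Each vertex corresponds to some choice of n active constraints out of m, so the number of vertices is at most C(m, n) = m! / (n!(m-n)!).
m = 30, n = 7
Numerator: 30 * 29 * 28 * 27 * 26 * 25 * 24
Denominator: 7! = 5040
C(30, 7) = 2035800


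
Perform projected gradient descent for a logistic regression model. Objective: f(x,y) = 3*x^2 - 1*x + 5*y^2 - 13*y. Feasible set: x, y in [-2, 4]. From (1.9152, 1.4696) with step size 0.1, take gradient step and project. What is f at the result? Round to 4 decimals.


Step 1: Compute gradient at (1.9152, 1.4696).
grad_x = 2*3*1.9152 - 1 = 10.4912
grad_y = 2*5*1.4696 - 13 = 1.696
Step 2: Gradient step.
x_raw = 1.9152 - 0.1*10.4912 = 0.8661
y_raw = 1.4696 - 0.1*1.696 = 1.3
Step 3: Project onto [-2, 4].
x_proj = clip(0.8661) = 0.8661
y_proj = clip(1.3) = 1.3
Step 4: Evaluate f.
f(0.8661, 1.3) = -7.0658


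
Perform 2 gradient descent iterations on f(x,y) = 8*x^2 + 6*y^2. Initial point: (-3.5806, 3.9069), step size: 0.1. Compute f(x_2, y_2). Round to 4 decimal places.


Gradient descent on f(x,y) = 8*x^2 + 6*y^2.
Starting point: (-3.5806, 3.9069), alpha = 0.1
Step 1: grad_x = 2*8*-3.5806 = -57.2896, grad_y = 2*6*3.9069 = 46.8828
  x_1 = -3.5806 - 0.1*-57.2896 = 2.1484
  y_1 = 3.9069 - 0.1*46.8828 = -0.7814
Step 2: grad_x = 2*8*2.1484 = 34.3738, grad_y = 2*6*-0.7814 = -9.3766
  x_2 = 2.1484 - 0.1*34.3738 = -1.289
  y_2 = -0.7814 - 0.1*-9.3766 = 0.1563
f(-1.289, 0.1563) = 8*(-1.289)^2 + 6*0.1563^2 = 13.439


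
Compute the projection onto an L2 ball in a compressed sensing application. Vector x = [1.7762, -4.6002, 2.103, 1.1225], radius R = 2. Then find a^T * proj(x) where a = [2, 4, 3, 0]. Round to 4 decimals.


Step 1: Compute ||x|| (intermediates to 6 decimals).
||x|| = sqrt(1.7762^2 + (-4.6002)^2 + 2.103^2 + 1.1225^2) = 5.477165
Step 2: Project.
Since ||x|| > R, scale = R/||x|| = 2/5.477165 = 0.365152, proj(x) = scale * x
proj(x) = [0.648583, -1.679772, 0.767915, 0.409883]
Step 3: Dot product.
a^T * proj(x) = 2*0.648583 + 4*(-1.679772) + 3*0.767915 + 0*0.409883 = -3.1182


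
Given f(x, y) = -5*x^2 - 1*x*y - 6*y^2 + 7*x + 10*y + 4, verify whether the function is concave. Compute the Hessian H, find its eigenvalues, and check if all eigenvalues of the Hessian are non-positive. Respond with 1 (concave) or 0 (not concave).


The Hessian of f(x,y) = -5*x^2 - 1*x*y - 6*y^2 + 7*x + 10*y + 4 is:
H = [[-10, -1], [-1, -12]]
Trace = -10 - 12 = -22
Determinant = -10*-12 - (-1)^2 = 119
Discriminant = (-22)^2 - 4*119 = 8.0
Eigenvalues: lambda_1 = -12.4142, lambda_2 = -9.5858
The function is concave.

1


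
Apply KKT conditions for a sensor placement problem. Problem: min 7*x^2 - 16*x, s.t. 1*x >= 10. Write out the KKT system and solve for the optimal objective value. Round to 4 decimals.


Step 1: Try lambda = 0 (constraint inactive).
x_unc = 16/(2*7) = 1.1429
Check: 1*1.1429 = 1.1429 < 10 -- violated!
Step 2: Constraint must be active: 1*x = 10
x* = 10/1 = 10.0
lambda = (2*7*10.0 - 16)/1 = 124.0
Step 3: Compute optimal value.
f(x*) = 7*10.0^2 - 16*10.0 = 540.0


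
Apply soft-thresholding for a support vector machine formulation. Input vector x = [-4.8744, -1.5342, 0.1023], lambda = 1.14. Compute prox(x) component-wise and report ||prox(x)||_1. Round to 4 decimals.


Soft-thresholding with lambda = 1.14:
prox(-4.8744) = sign(-4.8744)*max(|-4.8744| - 1.14, 0) = -3.7344
prox(-1.5342) = sign(-1.5342)*max(|-1.5342| - 1.14, 0) = -0.3942
prox(0.1023) = sign(0.1023)*max(|0.1023| - 1.14, 0) = 0.0
prox(x) = [-3.7344, -0.3942, 0.0]
||prox(x)||_1 = 3.7344 + 0.3942 + 0.0 = 4.1286


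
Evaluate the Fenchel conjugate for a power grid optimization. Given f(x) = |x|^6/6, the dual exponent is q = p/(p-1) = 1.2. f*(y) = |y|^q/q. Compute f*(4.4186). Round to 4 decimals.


The conjugate exponent q satisfies 1/p + 1/q = 1.
p = 6, so q = 6/(6 - 1) = 1.2
|y|^q = 4.4186^1.2 = 5.9476
f*(4.4186) = 5.9476 / 1.2 = 4.9563


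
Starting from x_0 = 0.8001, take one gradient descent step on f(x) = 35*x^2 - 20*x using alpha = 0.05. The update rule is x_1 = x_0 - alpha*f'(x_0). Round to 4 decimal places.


We compute the gradient at x_0 and apply the update.
f'(x) = 70*x - 20
f'(0.8001) = 70*0.8001 - 20 = 36.007
x_1 = 0.8001 - 0.05*36.007 = -1.0003


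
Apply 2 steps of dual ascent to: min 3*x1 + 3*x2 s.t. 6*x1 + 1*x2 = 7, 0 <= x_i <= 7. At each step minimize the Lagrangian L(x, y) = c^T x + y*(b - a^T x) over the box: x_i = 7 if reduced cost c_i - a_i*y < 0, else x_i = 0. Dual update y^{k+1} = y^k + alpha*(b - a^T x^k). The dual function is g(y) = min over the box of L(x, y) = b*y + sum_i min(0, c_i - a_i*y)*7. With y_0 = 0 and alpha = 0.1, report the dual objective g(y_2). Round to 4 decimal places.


Dual ascent for LP: min 3*x1 + 3*x2, 6*x1 + 1*x2 = 7, 0 <= x_i <= 7
Step 1: y^k = 0.0, reduced costs: (3.0, 3.0)
  x^k = (0.0, 0.0), subgradient = b - a^T x = 7.0
  y^{k+1} = 0.0 + 0.1*7.0 = 0.7
Step 2: y^k = 0.7, reduced costs: (-1.2, 2.3)
  x^k = (7.0, 0.0), subgradient = b - a^T x = -35.0
  y^{k+1} = 0.7 + 0.1*-35.0 = -2.8
Dual objective at y_2 = -2.8: reduced costs (19.8, 5.8), box minimizer x = (0.0, 0.0)
g(y_2) = b*y + (c1 - a1*y)*x1 + (c2 - a2*y)*x2 = 7*(-2.8) + 19.8*0.0 + 5.8*0.0 = -19.6 + 0.0 + 0.0 = -19.6


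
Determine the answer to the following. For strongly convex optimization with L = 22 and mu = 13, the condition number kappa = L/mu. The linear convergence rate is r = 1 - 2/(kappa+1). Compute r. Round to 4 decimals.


Step 1: Compute the condition number.
kappa = L/mu = 22/13 = 1.6923
Step 2: Compute the convergence rate.
r = 1 - 2/(kappa + 1) = 1 - 2*mu/(L + mu) = (L - mu)/(L + mu) = 9/35 = 0.2571


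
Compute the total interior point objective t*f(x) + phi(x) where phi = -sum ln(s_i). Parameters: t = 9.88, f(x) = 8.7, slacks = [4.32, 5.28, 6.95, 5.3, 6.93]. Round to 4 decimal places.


Step 1: Compute log-barrier.
ln values: [1.4633, 1.6639, 1.9387, 1.6677, 1.9359]
phi = -(1.4633 + 1.6639 + 1.9387 + 1.6677 + 1.9359) = -8.6695
Step 2: Compute augmented objective.
t*f(x) = 9.88*8.7 = 85.956
Total = 85.956 - 8.6695 = 77.2865


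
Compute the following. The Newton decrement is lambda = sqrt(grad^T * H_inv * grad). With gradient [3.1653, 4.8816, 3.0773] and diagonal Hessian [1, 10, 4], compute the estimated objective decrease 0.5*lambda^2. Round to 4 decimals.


Step 1: H is diagonal, so H^(-1) * g = [3.1653, 0.4882, 0.7693].
Step 2: g^T H^(-1) g = sum_i g_i^2 / H_ii
  = (3.1653)^2/1 + (4.8816)^2/10 + (3.0773)^2/4
  = 10.0191 + 2.383 + 2.3674 = 14.7696
Step 3: Objective decrease = 0.5 * g^T H^(-1) g = 7.3848


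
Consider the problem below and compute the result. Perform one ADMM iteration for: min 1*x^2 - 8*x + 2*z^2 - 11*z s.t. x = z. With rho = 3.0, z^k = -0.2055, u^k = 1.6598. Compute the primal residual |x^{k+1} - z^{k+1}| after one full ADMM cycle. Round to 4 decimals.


ADMM iteration with rho = 3.0, z^k = -0.2055, u^k = 1.6598
Step 1: x-update.
Minimize 1*x^2 - 8*x + (3.0/2)*(x + 0.2055 + 1.6598)^2
FOC: (2*1 + 3.0)*x = 8 + 3.0*(-0.2055 - 1.6598)
x^{k+1} = 0.4808
Step 2: z-update.
Minimize 2*z^2 - 11*z + (3.0/2)*(0.4808 - z + 1.6598)^2
FOC: (2*2 + 3.0)*z = 11 + 3.0*(0.4808 + 1.6598)
z^{k+1} = 2.4888
Step 3: u-update.
u^{k+1} = 1.6598 + 0.4808 - 2.4888 = -0.3482
Step 4: Primal residual = |0.4808 - 2.4888| = 2.008


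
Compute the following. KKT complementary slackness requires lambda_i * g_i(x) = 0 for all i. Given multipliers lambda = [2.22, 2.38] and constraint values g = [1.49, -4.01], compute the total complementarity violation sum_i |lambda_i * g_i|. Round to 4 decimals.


KKT complementary slackness check:
lambda_1 * g_1 = 2.22 * 1.49 = 3.3078
lambda_2 * g_2 = 2.38 * -4.01 = -9.5438
Total violation = 3.3078 + 9.5438 = 12.8516


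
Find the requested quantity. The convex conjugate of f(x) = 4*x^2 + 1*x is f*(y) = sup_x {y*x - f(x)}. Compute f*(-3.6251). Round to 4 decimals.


f*(y) = sup_x {y*x - a*x^2 - b*x} = sup_x {(y-b)*x - a*x^2}
FOC: (y - b) - 2a*x = 0 => x* = (y - b)/(2a)
x* = (-3.6251 - 1)/(2*4) = -0.5781
f*(-3.6251) = (y-b)^2/(4a) = (-3.6251 - 1)^2/(4*4)
= 21.3916/16 = 1.337


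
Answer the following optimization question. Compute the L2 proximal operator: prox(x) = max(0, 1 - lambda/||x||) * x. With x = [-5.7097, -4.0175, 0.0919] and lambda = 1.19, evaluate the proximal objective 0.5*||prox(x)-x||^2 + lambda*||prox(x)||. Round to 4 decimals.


Step 1: Compute ||x||.
||x|| = 6.9821
Step 2: Compute scaling factor.
scale = max(0, 1 - 1.19/6.9821) = 0.8296
Step 3: prox(x) = [-4.7366, -3.3328, 0.0762]
||prox(x)|| = 5.7921
Step 4: Proximal objective.
0.5*||prox-x||^2 = 0.7081
lambda*||prox|| = 6.8926
Total = 7.6006


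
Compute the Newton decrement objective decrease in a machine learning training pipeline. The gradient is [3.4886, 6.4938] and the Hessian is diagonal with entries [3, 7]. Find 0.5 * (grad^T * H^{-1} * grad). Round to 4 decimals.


Step 1: H is diagonal, so H^(-1) * g = [1.1629, 0.9277].
Step 2: g^T H^(-1) g = sum_i g_i^2 / H_ii
  = (3.4886)^2/3 + (6.4938)^2/7
  = 4.0568 + 6.0242 = 10.081
Step 3: Objective decrease = 0.5 * g^T H^(-1) g = 5.0405


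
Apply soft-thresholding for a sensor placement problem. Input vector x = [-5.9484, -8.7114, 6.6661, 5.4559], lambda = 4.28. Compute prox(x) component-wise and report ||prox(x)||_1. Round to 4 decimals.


Soft-thresholding with lambda = 4.28:
prox(-5.9484) = sign(-5.9484)*max(|-5.9484| - 4.28, 0) = -1.6684
prox(-8.7114) = sign(-8.7114)*max(|-8.7114| - 4.28, 0) = -4.4314
prox(6.6661) = sign(6.6661)*max(|6.6661| - 4.28, 0) = 2.3861
prox(5.4559) = sign(5.4559)*max(|5.4559| - 4.28, 0) = 1.1759
prox(x) = [-1.6684, -4.4314, 2.3861, 1.1759]
||prox(x)||_1 = 1.6684 + 4.4314 + 2.3861 + 1.1759 = 9.6618


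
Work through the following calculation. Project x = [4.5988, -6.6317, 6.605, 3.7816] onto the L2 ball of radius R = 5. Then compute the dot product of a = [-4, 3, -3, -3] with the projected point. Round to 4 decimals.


Step 1: Compute ||x|| (intermediates to 6 decimals).
||x|| = sqrt(4.5988^2 + (-6.6317)^2 + 6.605^2 + 3.7816^2) = 11.093013
Step 2: Project.
Since ||x|| > R, scale = R/||x|| = 5/11.093013 = 0.450734, proj(x) = scale * x
proj(x) = [2.072836, -2.989133, 2.977098, 1.704496]
Step 3: Dot product.
a^T * proj(x) = -4*2.072836 + 3*(-2.989133) - 3*2.977098 - 3*1.704496 = -31.3035


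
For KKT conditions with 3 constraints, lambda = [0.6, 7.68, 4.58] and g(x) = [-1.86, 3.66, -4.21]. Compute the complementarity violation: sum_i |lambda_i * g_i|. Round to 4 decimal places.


KKT complementary slackness check:
lambda_1 * g_1 = 0.6 * -1.86 = -1.116
lambda_2 * g_2 = 7.68 * 3.66 = 28.1088
lambda_3 * g_3 = 4.58 * -4.21 = -19.2818
Total violation = 1.116 + 28.1088 + 19.2818 = 48.5066


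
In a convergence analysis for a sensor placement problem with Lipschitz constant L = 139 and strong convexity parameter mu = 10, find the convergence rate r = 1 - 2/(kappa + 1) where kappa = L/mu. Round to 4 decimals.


Step 1: Compute the condition number.
kappa = L/mu = 139/10 = 13.9
Step 2: Compute the convergence rate.
r = 1 - 2/(kappa + 1) = 1 - 2*mu/(L + mu) = (L - mu)/(L + mu) = 129/149 = 0.8658


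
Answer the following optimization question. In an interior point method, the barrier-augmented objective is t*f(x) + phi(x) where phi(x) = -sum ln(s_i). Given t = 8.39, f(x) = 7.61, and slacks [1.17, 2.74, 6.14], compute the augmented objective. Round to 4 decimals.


Step 1: Compute log-barrier.
ln values: [0.157, 1.008, 1.8148]
phi = -(0.157 + 1.008 + 1.8148) = -2.9798
Step 2: Compute augmented objective.
t*f(x) = 8.39*7.61 = 63.8479
Total = 63.8479 - 2.9798 = 60.8681


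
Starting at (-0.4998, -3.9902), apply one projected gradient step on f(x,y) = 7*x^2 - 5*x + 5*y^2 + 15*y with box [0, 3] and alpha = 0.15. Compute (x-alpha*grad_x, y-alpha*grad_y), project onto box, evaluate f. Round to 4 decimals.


Step 1: Compute gradient at (-0.4998, -3.9902).
grad_x = 2*7*-0.4998 - 5 = -11.9972
grad_y = 2*5*-3.9902 + 15 = -24.902
Step 2: Gradient step.
x_raw = -0.4998 - 0.15*-11.9972 = 1.2998
y_raw = -3.9902 - 0.15*-24.902 = -0.2549
Step 3: Project onto [0, 3].
x_proj = clip(1.2998) = 1.2998
y_proj = clip(-0.2549) = 0.0
Step 4: Evaluate f.
f(1.2998, 0.0) = 5.3271


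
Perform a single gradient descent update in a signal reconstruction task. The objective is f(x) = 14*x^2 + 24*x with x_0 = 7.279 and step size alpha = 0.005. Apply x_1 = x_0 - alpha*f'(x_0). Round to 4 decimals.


We compute the gradient at x_0 and apply the update.
f'(x) = 28*x + 24
f'(7.279) = 28*7.279 + 24 = 227.812
x_1 = 7.279 - 0.005*227.812 = 6.1399


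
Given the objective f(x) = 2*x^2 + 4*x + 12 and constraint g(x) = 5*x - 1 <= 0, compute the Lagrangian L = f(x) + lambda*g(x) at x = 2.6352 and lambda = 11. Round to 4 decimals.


Step 1: Evaluate f(x).
f(2.6352) = 2*2.6352^2 + 4*2.6352 + 12 = 36.4294
Step 2: Evaluate g(x).
g(2.6352) = 5*2.6352 - 1 = 12.176
Step 3: Compute Lagrangian.
L = 36.4294 + 11*12.176 = 170.3654


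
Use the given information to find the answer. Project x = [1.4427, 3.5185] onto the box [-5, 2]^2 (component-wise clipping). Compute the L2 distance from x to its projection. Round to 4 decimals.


Project each component onto [-5, 2].
clip(1.4427) = 1.4427, clip(3.5185) = 2.0
Projection = [1.4427, 2.0]
Squared diffs: [0.0, 2.3058]
Distance = sqrt(2.3058) = 1.5185


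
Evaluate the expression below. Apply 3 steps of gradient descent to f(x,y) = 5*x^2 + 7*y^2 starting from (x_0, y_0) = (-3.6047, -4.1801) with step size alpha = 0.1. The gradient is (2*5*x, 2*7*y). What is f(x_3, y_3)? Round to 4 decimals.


Gradient descent on f(x,y) = 5*x^2 + 7*y^2.
Starting point: (-3.6047, -4.1801), alpha = 0.1
Step 1: grad_x = 2*5*-3.6047 = -36.047, grad_y = 2*7*-4.1801 = -58.5214
  x_1 = -3.6047 - 0.1*-36.047 = 0.0
  y_1 = -4.1801 - 0.1*-58.5214 = 1.672
Step 2: grad_x = 2*5*0.0 = 0.0, grad_y = 2*7*1.672 = 23.4086
  x_2 = 0.0 - 0.1*0.0 = 0.0
  y_2 = 1.672 - 0.1*23.4086 = -0.6688
Step 3: grad_x = 2*5*0.0 = 0.0, grad_y = 2*7*-0.6688 = -9.3634
  x_3 = 0.0 - 0.1*0.0 = 0.0
  y_3 = -0.6688 - 0.1*-9.3634 = 0.2675
f(0.0, 0.2675) = 5*0.0^2 + 7*0.2675^2 = 0.501


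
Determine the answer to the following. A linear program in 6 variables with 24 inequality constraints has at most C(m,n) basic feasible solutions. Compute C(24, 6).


Each vertex corresponds to some choice of n active constraints out of m, so the number of vertices is at most C(m, n) = m! / (n!(m-n)!).
m = 24, n = 6
Numerator: 24 * 23 * 22 * 21 * 20 * 19
Denominator: 6! = 720
C(24, 6) = 134596


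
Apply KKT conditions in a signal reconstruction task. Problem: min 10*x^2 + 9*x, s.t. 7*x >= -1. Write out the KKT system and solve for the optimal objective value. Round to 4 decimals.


Step 1: Try lambda = 0 (constraint inactive).
x_unc = -9/(2*10) = -0.45
Check: 7*-0.45 = -3.15 < -1 -- violated!
Step 2: Constraint must be active: 7*x = -1
x* = -1/7 = -0.1429 (rounded; the exact value -1/7 is used below)
lambda = (2*10*(-1/7) + 9)/7 = 0.8776
Step 3: Compute optimal value.
f(x*) = 10*(-1/7)^2 + 9*(-1/7) = -1.0816


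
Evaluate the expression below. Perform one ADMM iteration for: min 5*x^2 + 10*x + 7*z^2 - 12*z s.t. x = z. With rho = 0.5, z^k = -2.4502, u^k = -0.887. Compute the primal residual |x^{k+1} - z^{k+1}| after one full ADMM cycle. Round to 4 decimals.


ADMM iteration with rho = 0.5, z^k = -2.4502, u^k = -0.887
Step 1: x-update.
Minimize 5*x^2 + 10*x + (0.5/2)*(x + 2.4502 - 0.887)^2
FOC: (2*5 + 0.5)*x = -10 + 0.5*(-2.4502 + 0.887)
x^{k+1} = -1.0268
Step 2: z-update.
Minimize 7*z^2 - 12*z + (0.5/2)*(-1.0268 - z - 0.887)^2
FOC: (2*7 + 0.5)*z = 12 + 0.5*(-1.0268 - 0.887)
z^{k+1} = 0.7616
Step 3: u-update.
u^{k+1} = -0.887 - 1.0268 - 0.7616 = -2.6754
Step 4: Primal residual = |-1.0268 - 0.7616| = 1.7884


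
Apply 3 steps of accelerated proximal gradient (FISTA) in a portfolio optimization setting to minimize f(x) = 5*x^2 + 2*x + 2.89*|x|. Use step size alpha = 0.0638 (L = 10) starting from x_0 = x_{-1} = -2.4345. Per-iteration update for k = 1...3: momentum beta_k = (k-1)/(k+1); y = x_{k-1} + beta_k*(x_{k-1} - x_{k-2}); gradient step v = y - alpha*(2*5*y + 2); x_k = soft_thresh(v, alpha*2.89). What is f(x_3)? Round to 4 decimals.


FISTA on f(x) = 5*x^2 + 2*x + 2.89*|x|
L = 10, alpha = 0.0638
Iteration 1: beta = 0.0, y = -2.4345 + 0.0*(-2.4345 + 2.4345) = -2.4345
  grad(y) = -22.345, v = y - alpha*grad = -1.0089
  prox(v) = soft_thresh(-1.0089, 0.1844) = -0.8245
Iteration 2: beta = 0.3333, y = -0.8245 + 0.3333*(-0.8245 + 2.4345) = -0.2878
  grad(y) = -0.8784, v = y - alpha*grad = -0.2318
  prox(v) = soft_thresh(-0.2318, 0.1844) = -0.0474
Iteration 3: beta = 0.5, y = -0.0474 + 0.5*(-0.0474 + 0.8245) = 0.3411
  grad(y) = 5.4113, v = y - alpha*grad = -0.0041
  prox(v) = soft_thresh(-0.0041, 0.1844) = 0.0
f(x_3) = 5*0.0^2 + 2*0.0 + 2.89*|0.0| = 0.0


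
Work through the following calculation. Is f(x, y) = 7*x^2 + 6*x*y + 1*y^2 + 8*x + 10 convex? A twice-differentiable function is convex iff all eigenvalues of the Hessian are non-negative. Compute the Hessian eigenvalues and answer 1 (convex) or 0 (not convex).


The Hessian of f(x,y) = 7*x^2 + 6*x*y + 1*y^2 + 8*x + 10 is:
H = [[14, 6], [6, 2]]
Trace = 14 + 2 = 16
Determinant = 14*2 - (6)^2 = -8
Discriminant = (16)^2 - 4*-8 = 288.0
Eigenvalues: lambda_1 = -0.4853, lambda_2 = 16.4853
The function is not convex.

0


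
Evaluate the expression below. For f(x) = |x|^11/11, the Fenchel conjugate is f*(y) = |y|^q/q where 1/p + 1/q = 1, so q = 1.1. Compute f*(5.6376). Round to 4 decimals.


The conjugate exponent q satisfies 1/p + 1/q = 1.
p = 11, so q = 11/(11 - 1) = 1.1
|y|^q = 5.6376^1.1 = 6.702
f*(5.6376) = 6.702 / 1.1 = 6.0927


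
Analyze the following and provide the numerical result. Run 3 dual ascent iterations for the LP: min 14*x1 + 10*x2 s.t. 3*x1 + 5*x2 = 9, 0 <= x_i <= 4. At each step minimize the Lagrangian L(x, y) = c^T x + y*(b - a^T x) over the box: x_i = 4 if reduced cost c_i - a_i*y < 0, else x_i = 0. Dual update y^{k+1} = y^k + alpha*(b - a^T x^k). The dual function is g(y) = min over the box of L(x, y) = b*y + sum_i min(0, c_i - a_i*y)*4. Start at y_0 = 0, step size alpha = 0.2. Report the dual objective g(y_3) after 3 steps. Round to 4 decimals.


Dual ascent for LP: min 14*x1 + 10*x2, 3*x1 + 5*x2 = 9, 0 <= x_i <= 4
Step 1: y^k = 0.0, reduced costs: (14.0, 10.0)
  x^k = (0.0, 0.0), subgradient = b - a^T x = 9.0
  y^{k+1} = 0.0 + 0.2*9.0 = 1.8
Step 2: y^k = 1.8, reduced costs: (8.6, 1.0)
  x^k = (0.0, 0.0), subgradient = b - a^T x = 9.0
  y^{k+1} = 1.8 + 0.2*9.0 = 3.6
Step 3: y^k = 3.6, reduced costs: (3.2, -8.0)
  x^k = (0.0, 4.0), subgradient = b - a^T x = -11.0
  y^{k+1} = 3.6 + 0.2*-11.0 = 1.4
Dual objective at y_3 = 1.4: reduced costs (9.8, 3.0), box minimizer x = (0.0, 0.0)
g(y_3) = b*y + (c1 - a1*y)*x1 + (c2 - a2*y)*x2 = 9*1.4 + 9.8*0.0 + 3.0*0.0 = 12.6 + 0.0 + 0.0 = 12.6


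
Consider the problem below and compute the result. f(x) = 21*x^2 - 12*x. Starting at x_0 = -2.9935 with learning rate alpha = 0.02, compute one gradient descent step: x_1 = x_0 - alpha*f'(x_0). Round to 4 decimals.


We compute the gradient at x_0 and apply the update.
f'(x) = 42*x - 12
f'(-2.9935) = 42*-2.9935 - 12 = -137.727
x_1 = -2.9935 - 0.02*-137.727 = -0.239


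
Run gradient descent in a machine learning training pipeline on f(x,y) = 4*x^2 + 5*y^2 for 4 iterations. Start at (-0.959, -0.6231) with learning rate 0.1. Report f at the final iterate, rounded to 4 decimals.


Gradient descent on f(x,y) = 4*x^2 + 5*y^2.
Starting point: (-0.959, -0.6231), alpha = 0.1
Step 1: grad_x = 2*4*-0.959 = -7.672, grad_y = 2*5*-0.6231 = -6.231
  x_1 = -0.959 - 0.1*-7.672 = -0.1918
  y_1 = -0.6231 - 0.1*-6.231 = 0.0
Step 2: grad_x = 2*4*-0.1918 = -1.5344, grad_y = 2*5*0.0 = 0.0
  x_2 = -0.1918 - 0.1*-1.5344 = -0.0384
  y_2 = 0.0 - 0.1*0.0 = 0.0
Step 3: grad_x = 2*4*-0.0384 = -0.3069, grad_y = 2*5*0.0 = 0.0
  x_3 = -0.0384 - 0.1*-0.3069 = -0.0077
  y_3 = 0.0 - 0.1*0.0 = 0.0
Step 4: grad_x = 2*4*-0.0077 = -0.0614, grad_y = 2*5*0.0 = 0.0
  x_4 = -0.0077 - 0.1*-0.0614 = -0.0015
  y_4 = 0.0 - 0.1*0.0 = 0.0
f(-0.0015, 0.0) = 4*(-0.0015)^2 + 5*0.0^2 = 0.0


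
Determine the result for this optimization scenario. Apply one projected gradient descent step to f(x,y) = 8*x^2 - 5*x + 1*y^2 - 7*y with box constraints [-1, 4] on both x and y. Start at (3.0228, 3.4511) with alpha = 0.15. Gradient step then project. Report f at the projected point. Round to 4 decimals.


Step 1: Compute gradient at (3.0228, 3.4511).
grad_x = 2*8*3.0228 - 5 = 43.3648
grad_y = 2*1*3.4511 - 7 = -0.0978
Step 2: Gradient step.
x_raw = 3.0228 - 0.15*43.3648 = -3.4819
y_raw = 3.4511 - 0.15*-0.0978 = 3.4658
Step 3: Project onto [-1, 4].
x_proj = clip(-3.4819) = -1.0
y_proj = clip(3.4658) = 3.4658
Step 4: Evaluate f.
f(-1.0, 3.4658) = 0.7512


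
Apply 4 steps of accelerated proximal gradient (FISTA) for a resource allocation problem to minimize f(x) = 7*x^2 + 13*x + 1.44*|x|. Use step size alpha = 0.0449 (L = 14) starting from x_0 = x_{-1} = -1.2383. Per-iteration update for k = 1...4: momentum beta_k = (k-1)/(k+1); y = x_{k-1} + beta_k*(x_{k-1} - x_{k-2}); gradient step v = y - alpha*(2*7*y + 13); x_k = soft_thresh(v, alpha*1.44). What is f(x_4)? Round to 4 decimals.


FISTA on f(x) = 7*x^2 + 13*x + 1.44*|x|
L = 14, alpha = 0.0449
Iteration 1: beta = 0.0, y = -1.2383 + 0.0*(-1.2383 + 1.2383) = -1.2383
  grad(y) = -4.3362, v = y - alpha*grad = -1.0436
  prox(v) = soft_thresh(-1.0436, 0.0647) = -0.9789
Iteration 2: beta = 0.3333, y = -0.9789 + 0.3333*(-0.9789 + 1.2383) = -0.8925
  grad(y) = 0.505, v = y - alpha*grad = -0.9152
  prox(v) = soft_thresh(-0.9152, 0.0647) = -0.8505
Iteration 3: beta = 0.5, y = -0.8505 + 0.5*(-0.8505 + 0.9789) = -0.7863
  grad(y) = 1.9918, v = y - alpha*grad = -0.8757
  prox(v) = soft_thresh(-0.8757, 0.0647) = -0.8111
Iteration 4: beta = 0.6, y = -0.8111 + 0.6*(-0.8111 + 0.8505) = -0.7874
  grad(y) = 1.9762, v = y - alpha*grad = -0.8761
  prox(v) = soft_thresh(-0.8761, 0.0647) = -0.8115
f(x_4) = 7*(-0.8115)^2 + 13*(-0.8115) + 1.44*|-0.8115| = -4.7712


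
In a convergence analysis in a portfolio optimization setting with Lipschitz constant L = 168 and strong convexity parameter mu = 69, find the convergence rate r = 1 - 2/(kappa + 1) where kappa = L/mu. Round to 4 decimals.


Step 1: Compute the condition number.
kappa = L/mu = 168/69 = 2.4348
Step 2: Compute the convergence rate.
r = 1 - 2/(kappa + 1) = 1 - 2*mu/(L + mu) = (L - mu)/(L + mu) = 99/237 = 0.4177


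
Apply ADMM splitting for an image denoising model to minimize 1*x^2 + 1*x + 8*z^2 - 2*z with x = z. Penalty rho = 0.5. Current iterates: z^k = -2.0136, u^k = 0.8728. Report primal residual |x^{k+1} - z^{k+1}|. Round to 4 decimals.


ADMM iteration with rho = 0.5, z^k = -2.0136, u^k = 0.8728
Step 1: x-update.
Minimize 1*x^2 + 1*x + (0.5/2)*(x + 2.0136 + 0.8728)^2
FOC: (2*1 + 0.5)*x = -1 + 0.5*(-2.0136 - 0.8728)
x^{k+1} = -0.9773
Step 2: z-update.
Minimize 8*z^2 - 2*z + (0.5/2)*(-0.9773 - z + 0.8728)^2
FOC: (2*8 + 0.5)*z = 2 + 0.5*(-0.9773 + 0.8728)
z^{k+1} = 0.118
Step 3: u-update.
u^{k+1} = 0.8728 - 0.9773 - 0.118 = -0.2225
Step 4: Primal residual = |-0.9773 - 0.118| = 1.0953


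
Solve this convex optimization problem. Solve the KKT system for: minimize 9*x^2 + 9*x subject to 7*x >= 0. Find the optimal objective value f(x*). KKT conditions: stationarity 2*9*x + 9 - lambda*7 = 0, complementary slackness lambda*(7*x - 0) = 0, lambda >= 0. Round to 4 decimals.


Step 1: Try lambda = 0 (constraint inactive).
x_unc = -9/(2*9) = -0.5
Check: 7*-0.5 = -3.5 < 0 -- violated!
Step 2: Constraint must be active: 7*x = 0
x* = 0/7 = 0.0
lambda = (2*9*0.0 + 9)/7 = 1.2857
Step 3: Compute optimal value.
f(x*) = 9*0.0^2 + 9*0.0 = 0.0


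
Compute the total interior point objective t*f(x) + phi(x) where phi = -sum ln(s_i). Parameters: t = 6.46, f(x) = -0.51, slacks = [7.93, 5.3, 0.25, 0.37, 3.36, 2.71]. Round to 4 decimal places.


Step 1: Compute log-barrier.
ln values: [2.0707, 1.6677, -1.3863, -0.9943, 1.2119, 0.9969]
phi = -(2.0707 + 1.6677 - 1.3863 - 0.9943 + 1.2119 + 0.9969) = -3.5667
Step 2: Compute augmented objective.
t*f(x) = 6.46*-0.51 = -3.2946
Total = -3.2946 - 3.5667 = -6.8613


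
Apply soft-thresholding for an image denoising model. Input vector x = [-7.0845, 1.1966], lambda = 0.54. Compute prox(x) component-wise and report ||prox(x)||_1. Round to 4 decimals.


Soft-thresholding with lambda = 0.54:
prox(-7.0845) = sign(-7.0845)*max(|-7.0845| - 0.54, 0) = -6.5445
prox(1.1966) = sign(1.1966)*max(|1.1966| - 0.54, 0) = 0.6566
prox(x) = [-6.5445, 0.6566]
||prox(x)||_1 = 6.5445 + 0.6566 = 7.2011


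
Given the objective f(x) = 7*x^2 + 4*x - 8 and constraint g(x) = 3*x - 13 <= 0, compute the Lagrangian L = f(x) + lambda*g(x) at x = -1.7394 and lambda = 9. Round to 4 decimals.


Step 1: Evaluate f(x).
f(-1.7394) = 7*(-1.7394)^2 + 4*(-1.7394) - 8 = 6.221
Step 2: Evaluate g(x).
g(-1.7394) = 3*-1.7394 - 13 = -18.2182
Step 3: Compute Lagrangian.
L = 6.221 + 9*-18.2182 = -157.7428


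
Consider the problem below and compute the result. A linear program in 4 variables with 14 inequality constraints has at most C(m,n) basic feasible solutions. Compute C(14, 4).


Each vertex corresponds to some choice of n active constraints out of m, so the number of vertices is at most C(m, n) = m! / (n!(m-n)!).
m = 14, n = 4
Numerator: 14 * 13 * 12 * 11
Denominator: 4! = 24
C(14, 4) = 1001


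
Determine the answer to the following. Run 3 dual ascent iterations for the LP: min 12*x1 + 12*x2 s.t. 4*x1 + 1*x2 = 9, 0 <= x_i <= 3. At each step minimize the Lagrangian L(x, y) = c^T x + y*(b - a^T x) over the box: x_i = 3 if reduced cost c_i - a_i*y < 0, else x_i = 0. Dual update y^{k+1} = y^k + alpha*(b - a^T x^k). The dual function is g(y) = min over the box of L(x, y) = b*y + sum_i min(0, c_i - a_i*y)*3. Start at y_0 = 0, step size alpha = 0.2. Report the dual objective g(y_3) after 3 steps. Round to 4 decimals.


Dual ascent for LP: min 12*x1 + 12*x2, 4*x1 + 1*x2 = 9, 0 <= x_i <= 3
Step 1: y^k = 0.0, reduced costs: (12.0, 12.0)
  x^k = (0.0, 0.0), subgradient = b - a^T x = 9.0
  y^{k+1} = 0.0 + 0.2*9.0 = 1.8
Step 2: y^k = 1.8, reduced costs: (4.8, 10.2)
  x^k = (0.0, 0.0), subgradient = b - a^T x = 9.0
  y^{k+1} = 1.8 + 0.2*9.0 = 3.6
Step 3: y^k = 3.6, reduced costs: (-2.4, 8.4)
  x^k = (3.0, 0.0), subgradient = b - a^T x = -3.0
  y^{k+1} = 3.6 + 0.2*-3.0 = 3.0
Dual objective at y_3 = 3.0: reduced costs (0.0, 9.0), box minimizer x = (0.0, 0.0)
g(y_3) = b*y + (c1 - a1*y)*x1 + (c2 - a2*y)*x2 = 9*3.0 + 0.0*0.0 + 9.0*0.0 = 27.0 + 0.0 + 0.0 = 27.0


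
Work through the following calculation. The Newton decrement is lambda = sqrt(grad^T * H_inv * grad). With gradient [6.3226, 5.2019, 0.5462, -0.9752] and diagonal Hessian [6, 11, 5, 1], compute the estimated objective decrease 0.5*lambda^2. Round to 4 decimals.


Step 1: H is diagonal, so H^(-1) * g = [1.0538, 0.4729, 0.1092, -0.9752].
Step 2: g^T H^(-1) g = sum_i g_i^2 / H_ii
  = (6.3226)^2/6 + (5.2019)^2/11 + (0.5462)^2/5 + (-0.9752)^2/1
  = 6.6625 + 2.46 + 0.0597 + 0.951 = 10.1332
Step 3: Objective decrease = 0.5 * g^T H^(-1) g = 5.0666


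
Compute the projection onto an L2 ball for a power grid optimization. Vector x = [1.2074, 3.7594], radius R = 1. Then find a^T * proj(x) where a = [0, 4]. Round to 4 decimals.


Step 1: Compute ||x|| (intermediates to 6 decimals).
||x|| = sqrt(1.2074^2 + 3.7594^2) = 3.948532
Step 2: Project.
Since ||x|| > R, scale = R/||x|| = 1/3.948532 = 0.253259, proj(x) = scale * x
proj(x) = [0.305785, 0.952102]
Step 3: Dot product.
a^T * proj(x) = 0*0.305785 + 4*0.952102 = 3.8084


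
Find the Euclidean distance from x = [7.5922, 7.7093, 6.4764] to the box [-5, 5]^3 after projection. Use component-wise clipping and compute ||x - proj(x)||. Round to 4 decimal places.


Project each component onto [-5, 5].
clip(7.5922) = 5.0, clip(7.7093) = 5.0, clip(6.4764) = 5.0
Projection = [5.0, 5.0, 5.0]
Squared diffs: [6.7195, 7.3403, 2.1798]
Distance = sqrt(16.2396) = 4.0298


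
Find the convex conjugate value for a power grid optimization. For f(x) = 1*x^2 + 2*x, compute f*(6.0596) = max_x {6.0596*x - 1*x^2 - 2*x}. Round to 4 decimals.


f*(y) = sup_x {y*x - a*x^2 - b*x} = sup_x {(y-b)*x - a*x^2}
FOC: (y - b) - 2a*x = 0 => x* = (y - b)/(2a)
x* = (6.0596 - 2)/(2*1) = 2.0298
f*(6.0596) = (y-b)^2/(4a) = (6.0596 - 2)^2/(4*1)
= 16.4804/4 = 4.1201


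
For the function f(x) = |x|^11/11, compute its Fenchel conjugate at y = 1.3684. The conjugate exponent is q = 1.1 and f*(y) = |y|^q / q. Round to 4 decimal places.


The conjugate exponent q satisfies 1/p + 1/q = 1.
p = 11, so q = 11/(11 - 1) = 1.1
|y|^q = 1.3684^1.1 = 1.412
f*(1.3684) = 1.412 / 1.1 = 1.2836
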